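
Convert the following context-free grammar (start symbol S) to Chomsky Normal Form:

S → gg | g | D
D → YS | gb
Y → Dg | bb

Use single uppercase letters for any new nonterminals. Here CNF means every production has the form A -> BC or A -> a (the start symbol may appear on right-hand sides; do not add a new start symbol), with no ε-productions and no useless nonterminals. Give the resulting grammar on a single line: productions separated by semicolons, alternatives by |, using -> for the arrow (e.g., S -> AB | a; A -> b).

No ε-productions.
After unit-elimination: S -> g | YS | gb | gg; D -> YS | gb; Y -> Dg | bb.
TERM: introduce B -> b, A -> g and substitute in every rule of length ≥2.

S -> g | AA | AB | YS; A -> g; B -> b; D -> AB | YS; Y -> BB | DA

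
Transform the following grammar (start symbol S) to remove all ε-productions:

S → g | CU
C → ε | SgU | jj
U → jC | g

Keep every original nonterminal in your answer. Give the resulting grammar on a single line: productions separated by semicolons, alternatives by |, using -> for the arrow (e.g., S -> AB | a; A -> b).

S -> U | g | CU; C -> jj | SgU; U -> g | j | jC

Nullable set: {C}.
S -> CU: C nullable, giving CU | U.
Drop C -> ε.
U -> jC: C nullable, giving j | jC.
Unchanged (no nullable symbols): S -> g; C -> SgU; C -> jj; U -> g.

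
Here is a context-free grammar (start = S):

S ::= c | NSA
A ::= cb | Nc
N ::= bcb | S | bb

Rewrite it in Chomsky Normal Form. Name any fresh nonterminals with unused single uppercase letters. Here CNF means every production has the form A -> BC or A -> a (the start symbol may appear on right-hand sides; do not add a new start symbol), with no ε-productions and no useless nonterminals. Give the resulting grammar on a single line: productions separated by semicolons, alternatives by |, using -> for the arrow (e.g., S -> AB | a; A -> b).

S -> c | NF; A -> BC | NB; B -> c; C -> b; D -> BC; E -> SA; F -> SA; N -> c | CC | CD | NE

No ε-productions.
After unit-elimination: S -> c | NSA; A -> Nc | cb; N -> c | bb | NSA | bcb.
TERM: introduce C -> b, B -> c and substitute in every rule of length ≥2.
BIN: N -> CBC becomes N -> CD, D -> BC; N -> NSA becomes N -> NE, E -> SA; S -> NSA becomes S -> NF, F -> SA.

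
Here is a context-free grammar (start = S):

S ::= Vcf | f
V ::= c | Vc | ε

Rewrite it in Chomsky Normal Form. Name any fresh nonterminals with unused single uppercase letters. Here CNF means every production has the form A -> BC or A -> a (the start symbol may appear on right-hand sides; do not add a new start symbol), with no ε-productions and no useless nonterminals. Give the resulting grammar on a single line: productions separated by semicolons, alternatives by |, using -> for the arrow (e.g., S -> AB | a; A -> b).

Nullable: {V}; after ε-elimination: S -> f | cf | Vcf; V -> c | Vc.
No unit productions to eliminate.
TERM: introduce A -> c, B -> f and substitute in every rule of length ≥2.
BIN: S -> VAB becomes S -> VC, C -> AB.

S -> f | AB | VC; A -> c; B -> f; C -> AB; V -> c | VA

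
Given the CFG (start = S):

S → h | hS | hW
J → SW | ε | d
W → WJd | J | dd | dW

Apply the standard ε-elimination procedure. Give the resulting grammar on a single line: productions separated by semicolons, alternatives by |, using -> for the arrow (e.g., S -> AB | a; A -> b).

Nullable set: {J, W}.
S -> hW: W nullable, giving h | hW.
Drop J -> ε.
J -> SW: W nullable, giving S | SW.
W -> J: J nullable, giving J.
W -> WJd: W, J nullable, giving Jd | WJd | Wd | d.
W -> dW: W nullable, giving d | dW.
Unchanged (no nullable symbols): S -> h; S -> hS; J -> d; W -> dd.

S -> h | hS | hW; J -> S | d | SW; W -> J | d | Jd | Wd | dW | dd | WJd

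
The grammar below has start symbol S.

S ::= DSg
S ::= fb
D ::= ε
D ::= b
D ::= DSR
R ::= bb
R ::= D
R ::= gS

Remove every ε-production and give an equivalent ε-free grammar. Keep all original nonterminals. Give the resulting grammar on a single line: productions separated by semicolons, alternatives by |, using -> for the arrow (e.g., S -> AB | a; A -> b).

S -> Sg | fb | DSg; D -> S | b | DS | SR | DSR; R -> D | bb | gS

Nullable set: {D, R}.
S -> DSg: D nullable, giving DSg | Sg.
Drop D -> ε.
D -> DSR: D, R nullable, giving DS | DSR | S | SR.
R -> D: D nullable, giving D.
Unchanged (no nullable symbols): S -> fb; D -> b; R -> bb; R -> gS.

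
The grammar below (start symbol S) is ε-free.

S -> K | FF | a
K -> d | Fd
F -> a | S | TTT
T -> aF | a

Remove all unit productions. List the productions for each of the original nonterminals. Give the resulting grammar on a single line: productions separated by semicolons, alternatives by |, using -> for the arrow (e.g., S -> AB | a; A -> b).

Unit productions: F->S, S->K.
Unit pairs (A ⇒* B via units): (F,K), (F,S), (S,K).
S: inherits non-unit rules of {K, S} → FF | Fd | a | d.
F: inherits non-unit rules of {F, K, S} → FF | Fd | TTT | a | d.
K: inherits non-unit rules of {K} → Fd | d.
T: inherits non-unit rules of {T} → a | aF.

S -> a | d | FF | Fd; F -> a | d | FF | Fd | TTT; K -> d | Fd; T -> a | aF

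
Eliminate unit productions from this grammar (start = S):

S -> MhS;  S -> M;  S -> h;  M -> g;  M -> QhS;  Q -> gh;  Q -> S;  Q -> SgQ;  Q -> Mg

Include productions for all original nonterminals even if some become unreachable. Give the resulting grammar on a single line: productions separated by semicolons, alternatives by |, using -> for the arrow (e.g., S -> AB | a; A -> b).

Unit productions: Q->S, S->M.
Unit pairs (A ⇒* B via units): (Q,M), (Q,S), (S,M).
S: inherits non-unit rules of {M, S} → MhS | QhS | g | h.
M: inherits non-unit rules of {M} → QhS | g.
Q: inherits non-unit rules of {M, Q, S} → Mg | MhS | QhS | SgQ | g | gh | h.

S -> g | h | MhS | QhS; M -> g | QhS; Q -> g | h | Mg | gh | MhS | QhS | SgQ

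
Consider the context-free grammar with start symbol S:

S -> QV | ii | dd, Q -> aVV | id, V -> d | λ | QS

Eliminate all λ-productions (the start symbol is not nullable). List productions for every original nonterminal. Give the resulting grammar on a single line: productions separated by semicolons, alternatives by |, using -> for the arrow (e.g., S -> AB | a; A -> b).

Nullable set: {V}.
S -> QV: V nullable, giving Q | QV.
Q -> aVV: V, V nullable, giving a | aV | aVV.
Drop V -> λ.
Unchanged (no nullable symbols): S -> dd; S -> ii; Q -> id; V -> QS; V -> d.

S -> Q | QV | dd | ii; Q -> a | aV | id | aVV; V -> d | QS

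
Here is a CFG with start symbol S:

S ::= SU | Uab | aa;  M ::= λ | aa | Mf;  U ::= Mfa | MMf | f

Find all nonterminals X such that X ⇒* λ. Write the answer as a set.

{M}

Directly nullable (have an ε-rule): {M}.
Not nullable: S, U — each has a terminal in every rule's right-hand side or depends on a non-nullable symbol.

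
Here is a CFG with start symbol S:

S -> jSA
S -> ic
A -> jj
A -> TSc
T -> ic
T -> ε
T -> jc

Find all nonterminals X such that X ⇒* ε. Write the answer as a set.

Directly nullable (have an ε-rule): {T}.
Not nullable: A, S — each has a terminal in every rule's right-hand side or depends on a non-nullable symbol.

{T}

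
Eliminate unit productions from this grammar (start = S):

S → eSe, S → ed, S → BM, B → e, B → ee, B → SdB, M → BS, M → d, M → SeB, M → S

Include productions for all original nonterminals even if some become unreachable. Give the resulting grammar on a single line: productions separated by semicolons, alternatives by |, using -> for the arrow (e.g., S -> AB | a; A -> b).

Unit productions: M->S.
Unit pairs (A ⇒* B via units): (M,S).
S: inherits non-unit rules of {S} → BM | eSe | ed.
B: inherits non-unit rules of {B} → SdB | e | ee.
M: inherits non-unit rules of {M, S} → BM | BS | SeB | d | eSe | ed.

S -> BM | ed | eSe; B -> e | ee | SdB; M -> d | BM | BS | ed | SeB | eSe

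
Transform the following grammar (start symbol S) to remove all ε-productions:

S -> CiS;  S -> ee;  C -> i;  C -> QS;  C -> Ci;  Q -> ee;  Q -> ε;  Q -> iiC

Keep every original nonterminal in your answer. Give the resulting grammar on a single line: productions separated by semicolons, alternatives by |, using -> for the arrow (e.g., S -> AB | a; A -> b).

Nullable set: {Q}.
C -> QS: Q nullable, giving QS | S.
Drop Q -> ε.
Unchanged (no nullable symbols): S -> CiS; S -> ee; C -> Ci; C -> i; Q -> ee; Q -> iiC.

S -> ee | CiS; C -> S | i | Ci | QS; Q -> ee | iiC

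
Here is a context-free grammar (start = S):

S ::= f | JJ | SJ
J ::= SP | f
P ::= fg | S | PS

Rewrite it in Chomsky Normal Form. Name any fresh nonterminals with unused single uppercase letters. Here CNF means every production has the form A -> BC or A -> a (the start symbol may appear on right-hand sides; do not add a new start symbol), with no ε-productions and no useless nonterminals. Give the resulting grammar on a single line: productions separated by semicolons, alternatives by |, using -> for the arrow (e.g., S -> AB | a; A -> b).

No ε-productions.
After unit-elimination: S -> f | JJ | SJ; J -> f | SP; P -> f | JJ | PS | SJ | fg.
TERM: introduce A -> f, B -> g and substitute in every rule of length ≥2.

S -> f | JJ | SJ; A -> f; B -> g; J -> f | SP; P -> f | AB | JJ | PS | SJ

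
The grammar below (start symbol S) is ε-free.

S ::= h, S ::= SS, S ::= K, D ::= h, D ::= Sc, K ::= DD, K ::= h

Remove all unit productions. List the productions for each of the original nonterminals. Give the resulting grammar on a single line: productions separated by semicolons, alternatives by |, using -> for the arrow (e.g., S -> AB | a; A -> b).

S -> h | DD | SS; D -> h | Sc; K -> h | DD

Unit productions: S->K.
Unit pairs (A ⇒* B via units): (S,K).
S: inherits non-unit rules of {K, S} → DD | SS | h.
D: inherits non-unit rules of {D} → Sc | h.
K: inherits non-unit rules of {K} → DD | h.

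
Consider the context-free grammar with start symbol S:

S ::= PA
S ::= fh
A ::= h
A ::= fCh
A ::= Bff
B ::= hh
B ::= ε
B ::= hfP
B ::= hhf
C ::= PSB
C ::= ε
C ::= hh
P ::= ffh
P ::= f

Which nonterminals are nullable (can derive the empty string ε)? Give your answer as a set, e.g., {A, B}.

{B, C}

Directly nullable (have an ε-rule): {B, C}.
Not nullable: A, P, S — each has a terminal in every rule's right-hand side or depends on a non-nullable symbol.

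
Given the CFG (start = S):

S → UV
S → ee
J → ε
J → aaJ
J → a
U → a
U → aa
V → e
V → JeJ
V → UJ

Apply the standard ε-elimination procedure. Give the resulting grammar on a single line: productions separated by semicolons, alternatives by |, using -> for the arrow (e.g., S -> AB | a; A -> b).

S -> UV | ee; J -> a | aa | aaJ; U -> a | aa; V -> U | e | Je | UJ | eJ | JeJ

Nullable set: {J}.
Drop J -> ε.
J -> aaJ: J nullable, giving aa | aaJ.
V -> JeJ: J, J nullable, giving Je | JeJ | e | eJ.
V -> UJ: J nullable, giving U | UJ.
Unchanged (no nullable symbols): S -> UV; S -> ee; J -> a; U -> a; U -> aa; V -> e.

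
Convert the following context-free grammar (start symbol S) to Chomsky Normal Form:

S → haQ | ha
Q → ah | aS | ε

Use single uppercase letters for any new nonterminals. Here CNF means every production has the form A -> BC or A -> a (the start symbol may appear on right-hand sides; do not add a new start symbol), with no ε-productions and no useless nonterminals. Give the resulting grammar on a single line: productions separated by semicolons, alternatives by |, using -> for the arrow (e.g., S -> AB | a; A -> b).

S -> BA | BC; A -> a; B -> h; C -> AQ; Q -> AB | AS

Nullable: {Q}; after ε-elimination: S -> ha | haQ; Q -> aS | ah.
No unit productions to eliminate.
TERM: introduce A -> a, B -> h and substitute in every rule of length ≥2.
BIN: S -> BAQ becomes S -> BC, C -> AQ.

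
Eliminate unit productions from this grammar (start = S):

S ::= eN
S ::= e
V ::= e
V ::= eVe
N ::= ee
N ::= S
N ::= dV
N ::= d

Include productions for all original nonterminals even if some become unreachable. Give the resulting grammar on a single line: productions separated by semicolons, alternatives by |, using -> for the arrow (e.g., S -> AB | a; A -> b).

S -> e | eN; N -> d | e | dV | eN | ee; V -> e | eVe

Unit productions: N->S.
Unit pairs (A ⇒* B via units): (N,S).
S: inherits non-unit rules of {S} → e | eN.
N: inherits non-unit rules of {N, S} → d | dV | e | eN | ee.
V: inherits non-unit rules of {V} → e | eVe.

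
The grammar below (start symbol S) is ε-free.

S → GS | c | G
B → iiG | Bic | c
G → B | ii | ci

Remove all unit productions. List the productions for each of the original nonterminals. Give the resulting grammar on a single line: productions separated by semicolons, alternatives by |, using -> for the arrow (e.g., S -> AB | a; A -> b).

S -> c | GS | ci | ii | Bic | iiG; B -> c | Bic | iiG; G -> c | ci | ii | Bic | iiG

Unit productions: G->B, S->G.
Unit pairs (A ⇒* B via units): (G,B), (S,B), (S,G).
S: inherits non-unit rules of {B, G, S} → Bic | GS | c | ci | ii | iiG.
B: inherits non-unit rules of {B} → Bic | c | iiG.
G: inherits non-unit rules of {B, G} → Bic | c | ci | ii | iiG.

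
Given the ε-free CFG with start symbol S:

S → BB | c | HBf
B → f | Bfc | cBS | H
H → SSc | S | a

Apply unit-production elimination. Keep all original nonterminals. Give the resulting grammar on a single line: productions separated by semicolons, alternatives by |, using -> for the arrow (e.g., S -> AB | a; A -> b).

S -> c | BB | HBf; B -> a | c | f | BB | Bfc | HBf | SSc | cBS; H -> a | c | BB | HBf | SSc

Unit productions: B->H, H->S.
Unit pairs (A ⇒* B via units): (B,H), (B,S), (H,S).
S: inherits non-unit rules of {S} → BB | HBf | c.
B: inherits non-unit rules of {B, H, S} → BB | Bfc | HBf | SSc | a | c | cBS | f.
H: inherits non-unit rules of {H, S} → BB | HBf | SSc | a | c.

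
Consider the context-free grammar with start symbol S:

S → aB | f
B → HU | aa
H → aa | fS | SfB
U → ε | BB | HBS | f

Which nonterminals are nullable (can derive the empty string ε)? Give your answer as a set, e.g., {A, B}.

{U}

Directly nullable (have an ε-rule): {U}.
Not nullable: B, H, S — each has a terminal in every rule's right-hand side or depends on a non-nullable symbol.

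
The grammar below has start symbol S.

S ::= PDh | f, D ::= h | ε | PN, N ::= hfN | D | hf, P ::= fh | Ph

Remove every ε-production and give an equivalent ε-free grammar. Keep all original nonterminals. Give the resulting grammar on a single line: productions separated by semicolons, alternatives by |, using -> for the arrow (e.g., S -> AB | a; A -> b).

Nullable set: {D, N}.
S -> PDh: D nullable, giving PDh | Ph.
Drop D -> ε.
D -> PN: N nullable, giving P | PN.
N -> D: D nullable, giving D.
N -> hfN: N nullable, giving hf | hfN.
Unchanged (no nullable symbols): S -> f; D -> h; N -> hf; P -> Ph; P -> fh.

S -> f | Ph | PDh; D -> P | h | PN; N -> D | hf | hfN; P -> Ph | fh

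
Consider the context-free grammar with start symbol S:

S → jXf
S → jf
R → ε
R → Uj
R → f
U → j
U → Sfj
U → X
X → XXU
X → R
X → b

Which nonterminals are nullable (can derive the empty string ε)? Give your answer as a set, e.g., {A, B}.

Directly nullable (have an ε-rule): {R}.
X is nullable via X -> R (every symbol on the right is already known nullable).
U is nullable via U -> X (every symbol on the right is already known nullable).
Not nullable: S — each has a terminal in every rule's right-hand side or depends on a non-nullable symbol.

{R, U, X}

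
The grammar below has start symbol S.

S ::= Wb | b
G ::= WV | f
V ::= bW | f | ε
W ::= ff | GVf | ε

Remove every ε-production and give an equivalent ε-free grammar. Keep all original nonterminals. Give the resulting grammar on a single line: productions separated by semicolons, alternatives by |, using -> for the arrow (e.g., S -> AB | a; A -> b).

S -> b | Wb; G -> V | W | f | WV; V -> b | f | bW; W -> f | Gf | Vf | ff | GVf

Nullable set: {G, V, W}.
S -> Wb: W nullable, giving Wb | b.
G -> WV: W, V nullable, giving V | W | WV.
Drop V -> ε.
V -> bW: W nullable, giving b | bW.
Drop W -> ε.
W -> GVf: G, V nullable, giving GVf | Gf | Vf | f.
Unchanged (no nullable symbols): S -> b; G -> f; V -> f; W -> ff.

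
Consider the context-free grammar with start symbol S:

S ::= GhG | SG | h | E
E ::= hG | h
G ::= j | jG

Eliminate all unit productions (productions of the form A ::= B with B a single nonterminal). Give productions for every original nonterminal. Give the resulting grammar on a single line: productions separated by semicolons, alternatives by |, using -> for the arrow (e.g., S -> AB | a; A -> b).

S -> h | SG | hG | GhG; E -> h | hG; G -> j | jG

Unit productions: S->E.
Unit pairs (A ⇒* B via units): (S,E).
S: inherits non-unit rules of {E, S} → GhG | SG | h | hG.
E: inherits non-unit rules of {E} → h | hG.
G: inherits non-unit rules of {G} → j | jG.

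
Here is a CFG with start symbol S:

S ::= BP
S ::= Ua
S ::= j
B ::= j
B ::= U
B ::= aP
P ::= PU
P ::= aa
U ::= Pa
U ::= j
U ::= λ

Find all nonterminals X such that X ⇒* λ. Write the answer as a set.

{B, U}

Directly nullable (have an ε-rule): {U}.
B is nullable via B -> U (every symbol on the right is already known nullable).
Not nullable: P, S — each has a terminal in every rule's right-hand side or depends on a non-nullable symbol.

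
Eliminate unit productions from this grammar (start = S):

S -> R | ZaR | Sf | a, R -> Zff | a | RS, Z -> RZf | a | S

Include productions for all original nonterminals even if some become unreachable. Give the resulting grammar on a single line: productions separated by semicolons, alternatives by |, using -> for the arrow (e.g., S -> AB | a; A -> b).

S -> a | RS | Sf | ZaR | Zff; R -> a | RS | Zff; Z -> a | RS | Sf | RZf | ZaR | Zff

Unit productions: S->R, Z->S.
Unit pairs (A ⇒* B via units): (S,R), (Z,R), (Z,S).
S: inherits non-unit rules of {R, S} → RS | Sf | ZaR | Zff | a.
R: inherits non-unit rules of {R} → RS | Zff | a.
Z: inherits non-unit rules of {R, S, Z} → RS | RZf | Sf | ZaR | Zff | a.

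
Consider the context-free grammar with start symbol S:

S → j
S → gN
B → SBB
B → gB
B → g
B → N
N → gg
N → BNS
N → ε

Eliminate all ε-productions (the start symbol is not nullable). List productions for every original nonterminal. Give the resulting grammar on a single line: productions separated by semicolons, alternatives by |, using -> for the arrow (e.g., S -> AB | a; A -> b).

Nullable set: {B, N}.
S -> gN: N nullable, giving g | gN.
B -> N: N nullable, giving N.
B -> SBB: B, B nullable, giving S | SB | SBB.
B -> gB: B nullable, giving g | gB.
Drop N -> ε.
N -> BNS: B, N nullable, giving BNS | BS | NS | S.
Unchanged (no nullable symbols): S -> j; B -> g; N -> gg.

S -> g | j | gN; B -> N | S | g | SB | gB | SBB; N -> S | BS | NS | gg | BNS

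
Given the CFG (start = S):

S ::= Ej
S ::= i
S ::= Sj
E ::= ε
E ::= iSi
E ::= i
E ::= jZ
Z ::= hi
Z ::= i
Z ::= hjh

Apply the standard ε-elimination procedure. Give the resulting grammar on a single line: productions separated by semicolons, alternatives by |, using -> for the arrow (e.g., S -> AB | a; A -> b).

Nullable set: {E}.
S -> Ej: E nullable, giving Ej | j.
Drop E -> ε.
Unchanged (no nullable symbols): S -> Sj; S -> i; E -> i; E -> iSi; E -> jZ; Z -> hi; Z -> hjh; Z -> i.

S -> i | j | Ej | Sj; E -> i | jZ | iSi; Z -> i | hi | hjh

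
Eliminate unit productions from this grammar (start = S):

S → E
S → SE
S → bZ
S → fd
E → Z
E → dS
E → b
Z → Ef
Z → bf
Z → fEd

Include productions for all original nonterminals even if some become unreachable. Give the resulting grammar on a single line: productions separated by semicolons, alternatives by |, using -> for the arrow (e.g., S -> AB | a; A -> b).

S -> b | Ef | SE | bZ | bf | dS | fd | fEd; E -> b | Ef | bf | dS | fEd; Z -> Ef | bf | fEd

Unit productions: E->Z, S->E.
Unit pairs (A ⇒* B via units): (E,Z), (S,E), (S,Z).
S: inherits non-unit rules of {E, S, Z} → Ef | SE | b | bZ | bf | dS | fEd | fd.
E: inherits non-unit rules of {E, Z} → Ef | b | bf | dS | fEd.
Z: inherits non-unit rules of {Z} → Ef | bf | fEd.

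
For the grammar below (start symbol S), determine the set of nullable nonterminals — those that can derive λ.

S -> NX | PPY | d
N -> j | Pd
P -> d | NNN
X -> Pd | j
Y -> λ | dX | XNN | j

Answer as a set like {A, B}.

{Y}

Directly nullable (have an ε-rule): {Y}.
Not nullable: N, P, S, X — each has a terminal in every rule's right-hand side or depends on a non-nullable symbol.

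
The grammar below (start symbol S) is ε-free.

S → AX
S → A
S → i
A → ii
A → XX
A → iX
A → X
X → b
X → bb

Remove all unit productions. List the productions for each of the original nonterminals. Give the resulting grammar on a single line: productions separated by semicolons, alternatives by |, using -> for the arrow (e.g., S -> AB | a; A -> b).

Unit productions: A->X, S->A.
Unit pairs (A ⇒* B via units): (A,X), (S,A), (S,X).
S: inherits non-unit rules of {A, S, X} → AX | XX | b | bb | i | iX | ii.
A: inherits non-unit rules of {A, X} → XX | b | bb | iX | ii.
X: inherits non-unit rules of {X} → b | bb.

S -> b | i | AX | XX | bb | iX | ii; A -> b | XX | bb | iX | ii; X -> b | bb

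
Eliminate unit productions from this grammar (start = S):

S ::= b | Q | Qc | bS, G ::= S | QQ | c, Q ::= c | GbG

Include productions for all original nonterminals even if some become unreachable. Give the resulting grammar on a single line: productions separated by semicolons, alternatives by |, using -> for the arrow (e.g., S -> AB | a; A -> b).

Unit productions: G->S, S->Q.
Unit pairs (A ⇒* B via units): (G,Q), (G,S), (S,Q).
S: inherits non-unit rules of {Q, S} → GbG | Qc | b | bS | c.
G: inherits non-unit rules of {G, Q, S} → GbG | QQ | Qc | b | bS | c.
Q: inherits non-unit rules of {Q} → GbG | c.

S -> b | c | Qc | bS | GbG; G -> b | c | QQ | Qc | bS | GbG; Q -> c | GbG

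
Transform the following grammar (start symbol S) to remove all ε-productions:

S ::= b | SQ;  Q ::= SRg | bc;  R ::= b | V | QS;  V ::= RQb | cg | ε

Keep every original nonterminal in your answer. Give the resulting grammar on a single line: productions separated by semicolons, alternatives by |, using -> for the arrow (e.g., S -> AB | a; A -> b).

S -> b | SQ; Q -> Sg | bc | SRg; R -> V | b | QS; V -> Qb | cg | RQb

Nullable set: {R, V}.
Q -> SRg: R nullable, giving SRg | Sg.
R -> V: V nullable, giving V.
Drop V -> ε.
V -> RQb: R nullable, giving Qb | RQb.
Unchanged (no nullable symbols): S -> SQ; S -> b; Q -> bc; R -> QS; R -> b; V -> cg.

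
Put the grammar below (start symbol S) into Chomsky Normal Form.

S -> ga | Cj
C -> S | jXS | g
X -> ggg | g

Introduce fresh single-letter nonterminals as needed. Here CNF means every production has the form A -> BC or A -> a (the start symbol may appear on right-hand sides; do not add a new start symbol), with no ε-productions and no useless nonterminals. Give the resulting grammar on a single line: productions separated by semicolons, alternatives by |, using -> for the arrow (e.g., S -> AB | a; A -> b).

No ε-productions.
After unit-elimination: S -> Cj | ga; C -> g | Cj | ga | jXS; X -> g | ggg.
TERM: introduce D -> a, B -> g, A -> j and substitute in every rule of length ≥2.
BIN: C -> AXS becomes C -> AE, E -> XS; X -> BBB becomes X -> BF, F -> BB.

S -> BD | CA; A -> j; B -> g; C -> g | AE | BD | CA; D -> a; E -> XS; F -> BB; X -> g | BF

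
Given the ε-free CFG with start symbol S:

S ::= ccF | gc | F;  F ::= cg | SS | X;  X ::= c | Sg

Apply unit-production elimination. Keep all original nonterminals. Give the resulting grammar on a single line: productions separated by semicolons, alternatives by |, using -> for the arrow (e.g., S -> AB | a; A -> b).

Unit productions: F->X, S->F.
Unit pairs (A ⇒* B via units): (F,X), (S,F), (S,X).
S: inherits non-unit rules of {F, S, X} → SS | Sg | c | ccF | cg | gc.
F: inherits non-unit rules of {F, X} → SS | Sg | c | cg.
X: inherits non-unit rules of {X} → Sg | c.

S -> c | SS | Sg | cg | gc | ccF; F -> c | SS | Sg | cg; X -> c | Sg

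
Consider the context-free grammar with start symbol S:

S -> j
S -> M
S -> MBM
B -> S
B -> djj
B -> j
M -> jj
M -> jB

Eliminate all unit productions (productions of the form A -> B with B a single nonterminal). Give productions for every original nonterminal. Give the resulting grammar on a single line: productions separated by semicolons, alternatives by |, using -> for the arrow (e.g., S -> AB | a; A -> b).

S -> j | jB | jj | MBM; B -> j | jB | jj | MBM | djj; M -> jB | jj

Unit productions: B->S, S->M.
Unit pairs (A ⇒* B via units): (B,M), (B,S), (S,M).
S: inherits non-unit rules of {M, S} → MBM | j | jB | jj.
B: inherits non-unit rules of {B, M, S} → MBM | djj | j | jB | jj.
M: inherits non-unit rules of {M} → jB | jj.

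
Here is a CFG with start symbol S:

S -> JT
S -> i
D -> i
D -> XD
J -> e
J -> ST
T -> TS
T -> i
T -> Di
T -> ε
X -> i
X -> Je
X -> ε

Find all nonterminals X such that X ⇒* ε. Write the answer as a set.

Directly nullable (have an ε-rule): {T, X}.
Not nullable: D, J, S — each has a terminal in every rule's right-hand side or depends on a non-nullable symbol.

{T, X}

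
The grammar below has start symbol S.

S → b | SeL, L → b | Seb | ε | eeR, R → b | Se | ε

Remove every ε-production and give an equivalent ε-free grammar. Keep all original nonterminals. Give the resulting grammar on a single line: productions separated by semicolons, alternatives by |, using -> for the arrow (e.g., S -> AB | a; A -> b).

Nullable set: {L, R}.
S -> SeL: L nullable, giving Se | SeL.
Drop L -> ε.
L -> eeR: R nullable, giving ee | eeR.
Drop R -> ε.
Unchanged (no nullable symbols): S -> b; L -> Seb; L -> b; R -> Se; R -> b.

S -> b | Se | SeL; L -> b | ee | Seb | eeR; R -> b | Se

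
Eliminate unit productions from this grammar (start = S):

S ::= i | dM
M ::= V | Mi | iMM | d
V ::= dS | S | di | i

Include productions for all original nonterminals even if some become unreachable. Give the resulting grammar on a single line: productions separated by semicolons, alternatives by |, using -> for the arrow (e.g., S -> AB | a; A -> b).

S -> i | dM; M -> d | i | Mi | dM | dS | di | iMM; V -> i | dM | dS | di

Unit productions: M->V, V->S.
Unit pairs (A ⇒* B via units): (M,S), (M,V), (V,S).
S: inherits non-unit rules of {S} → dM | i.
M: inherits non-unit rules of {M, S, V} → Mi | d | dM | dS | di | i | iMM.
V: inherits non-unit rules of {S, V} → dM | dS | di | i.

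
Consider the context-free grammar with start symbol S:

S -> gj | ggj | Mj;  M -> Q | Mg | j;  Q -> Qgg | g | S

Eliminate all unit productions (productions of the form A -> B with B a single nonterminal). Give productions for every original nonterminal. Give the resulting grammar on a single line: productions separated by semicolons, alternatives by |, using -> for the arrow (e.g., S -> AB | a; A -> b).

S -> Mj | gj | ggj; M -> g | j | Mg | Mj | gj | Qgg | ggj; Q -> g | Mj | gj | Qgg | ggj

Unit productions: M->Q, Q->S.
Unit pairs (A ⇒* B via units): (M,Q), (M,S), (Q,S).
S: inherits non-unit rules of {S} → Mj | ggj | gj.
M: inherits non-unit rules of {M, Q, S} → Mg | Mj | Qgg | g | ggj | gj | j.
Q: inherits non-unit rules of {Q, S} → Mj | Qgg | g | ggj | gj.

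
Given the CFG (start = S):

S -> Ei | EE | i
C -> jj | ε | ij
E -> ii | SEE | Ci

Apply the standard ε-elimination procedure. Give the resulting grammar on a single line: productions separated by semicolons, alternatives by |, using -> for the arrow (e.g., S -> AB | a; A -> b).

S -> i | EE | Ei; C -> ij | jj; E -> i | Ci | ii | SEE

Nullable set: {C}.
Drop C -> ε.
E -> Ci: C nullable, giving Ci | i.
Unchanged (no nullable symbols): S -> EE; S -> Ei; S -> i; C -> ij; C -> jj; E -> SEE; E -> ii.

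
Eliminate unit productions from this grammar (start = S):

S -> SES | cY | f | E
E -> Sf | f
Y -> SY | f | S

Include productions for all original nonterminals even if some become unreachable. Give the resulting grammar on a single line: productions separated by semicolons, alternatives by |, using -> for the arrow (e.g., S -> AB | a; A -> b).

S -> f | Sf | cY | SES; E -> f | Sf; Y -> f | SY | Sf | cY | SES

Unit productions: S->E, Y->S.
Unit pairs (A ⇒* B via units): (S,E), (Y,E), (Y,S).
S: inherits non-unit rules of {E, S} → SES | Sf | cY | f.
E: inherits non-unit rules of {E} → Sf | f.
Y: inherits non-unit rules of {E, S, Y} → SES | SY | Sf | cY | f.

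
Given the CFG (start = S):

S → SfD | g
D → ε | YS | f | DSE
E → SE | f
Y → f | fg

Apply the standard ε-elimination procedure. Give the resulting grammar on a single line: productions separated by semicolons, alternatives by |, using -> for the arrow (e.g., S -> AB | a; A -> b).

S -> g | Sf | SfD; D -> f | SE | YS | DSE; E -> f | SE; Y -> f | fg

Nullable set: {D}.
S -> SfD: D nullable, giving Sf | SfD.
Drop D -> ε.
D -> DSE: D nullable, giving DSE | SE.
Unchanged (no nullable symbols): S -> g; D -> YS; D -> f; E -> SE; E -> f; Y -> f; Y -> fg.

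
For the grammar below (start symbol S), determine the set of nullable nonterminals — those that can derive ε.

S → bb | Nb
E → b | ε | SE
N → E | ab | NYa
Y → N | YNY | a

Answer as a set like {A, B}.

{E, N, Y}

Directly nullable (have an ε-rule): {E}.
N is nullable via N -> E (every symbol on the right is already known nullable).
Y is nullable via Y -> N (every symbol on the right is already known nullable).
Not nullable: S — each has a terminal in every rule's right-hand side or depends on a non-nullable symbol.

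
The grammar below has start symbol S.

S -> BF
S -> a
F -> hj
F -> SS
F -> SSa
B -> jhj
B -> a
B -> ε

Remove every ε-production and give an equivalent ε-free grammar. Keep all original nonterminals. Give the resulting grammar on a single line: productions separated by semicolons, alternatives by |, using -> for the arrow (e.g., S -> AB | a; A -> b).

Nullable set: {B}.
S -> BF: B nullable, giving BF | F.
Drop B -> ε.
Unchanged (no nullable symbols): S -> a; B -> a; B -> jhj; F -> SS; F -> SSa; F -> hj.

S -> F | a | BF; B -> a | jhj; F -> SS | hj | SSa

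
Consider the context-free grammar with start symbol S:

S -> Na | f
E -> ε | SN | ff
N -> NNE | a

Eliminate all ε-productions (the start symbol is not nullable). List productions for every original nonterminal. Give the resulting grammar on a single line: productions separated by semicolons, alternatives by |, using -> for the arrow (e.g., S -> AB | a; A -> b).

S -> f | Na; E -> SN | ff; N -> a | NN | NNE

Nullable set: {E}.
Drop E -> ε.
N -> NNE: E nullable, giving NN | NNE.
Unchanged (no nullable symbols): S -> Na; S -> f; E -> SN; E -> ff; N -> a.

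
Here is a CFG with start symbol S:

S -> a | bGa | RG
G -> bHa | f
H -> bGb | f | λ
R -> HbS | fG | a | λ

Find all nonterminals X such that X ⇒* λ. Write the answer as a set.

{H, R}

Directly nullable (have an ε-rule): {H, R}.
Not nullable: G, S — each has a terminal in every rule's right-hand side or depends on a non-nullable symbol.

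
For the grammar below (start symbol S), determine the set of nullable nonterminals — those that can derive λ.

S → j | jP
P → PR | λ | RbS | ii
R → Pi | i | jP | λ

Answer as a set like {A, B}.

Directly nullable (have an ε-rule): {P, R}.
Not nullable: S — each has a terminal in every rule's right-hand side or depends on a non-nullable symbol.

{P, R}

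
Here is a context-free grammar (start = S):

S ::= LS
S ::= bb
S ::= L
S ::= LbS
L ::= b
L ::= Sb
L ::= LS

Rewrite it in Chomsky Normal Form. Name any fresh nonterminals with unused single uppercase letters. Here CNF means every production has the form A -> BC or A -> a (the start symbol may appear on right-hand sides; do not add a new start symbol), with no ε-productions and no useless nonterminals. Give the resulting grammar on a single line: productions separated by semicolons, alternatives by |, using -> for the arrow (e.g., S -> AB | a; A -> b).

No ε-productions.
After unit-elimination: S -> b | LS | Sb | bb | LbS; L -> b | LS | Sb.
TERM: introduce A -> b and substitute in every rule of length ≥2.
BIN: S -> LAS becomes S -> LB, B -> AS.

S -> b | AA | LB | LS | SA; A -> b; B -> AS; L -> b | LS | SA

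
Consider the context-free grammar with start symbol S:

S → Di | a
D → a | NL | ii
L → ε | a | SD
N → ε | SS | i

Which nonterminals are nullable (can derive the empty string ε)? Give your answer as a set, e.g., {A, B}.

{D, L, N}

Directly nullable (have an ε-rule): {L, N}.
D is nullable via D -> NL (every symbol on the right is already known nullable).
Not nullable: S — each has a terminal in every rule's right-hand side or depends on a non-nullable symbol.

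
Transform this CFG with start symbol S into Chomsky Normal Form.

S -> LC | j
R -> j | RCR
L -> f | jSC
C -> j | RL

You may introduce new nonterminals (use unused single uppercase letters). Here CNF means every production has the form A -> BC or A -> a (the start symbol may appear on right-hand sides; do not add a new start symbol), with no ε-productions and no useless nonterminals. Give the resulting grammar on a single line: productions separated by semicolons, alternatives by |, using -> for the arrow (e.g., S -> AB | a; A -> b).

No ε-productions.
No unit productions to eliminate.
TERM: introduce A -> j and substitute in every rule of length ≥2.
BIN: L -> ASC becomes L -> AB, B -> SC; R -> RCR becomes R -> RD, D -> CR.

S -> j | LC; A -> j; B -> SC; C -> j | RL; D -> CR; L -> f | AB; R -> j | RD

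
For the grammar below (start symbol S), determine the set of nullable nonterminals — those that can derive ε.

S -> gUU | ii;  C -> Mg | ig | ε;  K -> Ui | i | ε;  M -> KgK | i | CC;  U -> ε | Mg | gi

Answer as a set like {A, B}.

Directly nullable (have an ε-rule): {C, K, U}.
M is nullable via M -> CC (every symbol on the right is already known nullable).
Not nullable: S — each has a terminal in every rule's right-hand side or depends on a non-nullable symbol.

{C, K, M, U}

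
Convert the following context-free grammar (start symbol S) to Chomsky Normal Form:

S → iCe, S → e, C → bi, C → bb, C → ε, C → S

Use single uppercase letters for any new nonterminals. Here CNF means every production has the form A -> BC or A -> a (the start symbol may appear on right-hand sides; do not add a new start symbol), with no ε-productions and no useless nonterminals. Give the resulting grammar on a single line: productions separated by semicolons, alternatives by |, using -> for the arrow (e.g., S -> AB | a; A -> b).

S -> e | BD | BF; A -> b; B -> i; C -> e | AA | AB | BD | BE; D -> e; E -> CD; F -> CD

Nullable: {C}; after ε-elimination: S -> e | ie | iCe; C -> S | bb | bi.
After unit-elimination: S -> e | ie | iCe; C -> e | bb | bi | ie | iCe.
TERM: introduce A -> b, D -> e, B -> i and substitute in every rule of length ≥2.
BIN: C -> BCD becomes C -> BE, E -> CD; S -> BCD becomes S -> BF, F -> CD.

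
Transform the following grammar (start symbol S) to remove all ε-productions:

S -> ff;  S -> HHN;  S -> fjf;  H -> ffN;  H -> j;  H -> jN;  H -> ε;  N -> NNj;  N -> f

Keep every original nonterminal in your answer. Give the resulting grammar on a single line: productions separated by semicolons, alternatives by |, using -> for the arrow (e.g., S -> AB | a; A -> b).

S -> N | HN | ff | HHN | fjf; H -> j | jN | ffN; N -> f | NNj

Nullable set: {H}.
S -> HHN: H, H nullable, giving HHN | HN | N.
Drop H -> ε.
Unchanged (no nullable symbols): S -> ff; S -> fjf; H -> ffN; H -> j; H -> jN; N -> NNj; N -> f.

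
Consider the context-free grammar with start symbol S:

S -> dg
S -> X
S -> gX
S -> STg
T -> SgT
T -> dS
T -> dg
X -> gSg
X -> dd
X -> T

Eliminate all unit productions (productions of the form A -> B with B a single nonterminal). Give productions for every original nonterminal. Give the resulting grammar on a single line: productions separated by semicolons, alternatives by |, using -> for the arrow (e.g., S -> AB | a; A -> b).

S -> dS | dd | dg | gX | STg | SgT | gSg; T -> dS | dg | SgT; X -> dS | dd | dg | SgT | gSg

Unit productions: S->X, X->T.
Unit pairs (A ⇒* B via units): (S,T), (S,X), (X,T).
S: inherits non-unit rules of {S, T, X} → STg | SgT | dS | dd | dg | gSg | gX.
T: inherits non-unit rules of {T} → SgT | dS | dg.
X: inherits non-unit rules of {T, X} → SgT | dS | dd | dg | gSg.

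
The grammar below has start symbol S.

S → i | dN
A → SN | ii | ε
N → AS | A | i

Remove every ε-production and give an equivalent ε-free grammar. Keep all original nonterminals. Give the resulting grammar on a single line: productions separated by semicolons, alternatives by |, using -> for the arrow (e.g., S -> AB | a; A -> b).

Nullable set: {A, N}.
S -> dN: N nullable, giving d | dN.
Drop A -> ε.
A -> SN: N nullable, giving S | SN.
N -> A: A nullable, giving A.
N -> AS: A nullable, giving AS | S.
Unchanged (no nullable symbols): S -> i; A -> ii; N -> i.

S -> d | i | dN; A -> S | SN | ii; N -> A | S | i | AS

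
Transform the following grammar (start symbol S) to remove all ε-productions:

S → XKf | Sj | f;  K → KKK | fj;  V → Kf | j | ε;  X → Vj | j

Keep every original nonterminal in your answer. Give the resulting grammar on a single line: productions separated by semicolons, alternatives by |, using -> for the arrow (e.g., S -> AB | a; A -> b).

S -> f | Sj | XKf; K -> fj | KKK; V -> j | Kf; X -> j | Vj

Nullable set: {V}.
Drop V -> ε.
X -> Vj: V nullable, giving Vj | j.
Unchanged (no nullable symbols): S -> Sj; S -> XKf; S -> f; K -> KKK; K -> fj; V -> Kf; V -> j; X -> j.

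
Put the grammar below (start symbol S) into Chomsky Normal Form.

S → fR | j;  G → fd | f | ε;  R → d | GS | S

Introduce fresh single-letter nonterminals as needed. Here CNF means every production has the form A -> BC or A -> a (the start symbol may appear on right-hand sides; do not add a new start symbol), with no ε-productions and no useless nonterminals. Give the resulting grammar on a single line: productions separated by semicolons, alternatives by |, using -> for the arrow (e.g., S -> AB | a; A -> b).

Nullable: {G}; after ε-elimination: S -> j | fR; G -> f | fd; R -> S | d | GS.
After unit-elimination: S -> j | fR; G -> f | fd; R -> d | j | GS | fR.
TERM: introduce B -> d, A -> f and substitute in every rule of length ≥2.

S -> j | AR; A -> f; B -> d; G -> f | AB; R -> d | j | AR | GS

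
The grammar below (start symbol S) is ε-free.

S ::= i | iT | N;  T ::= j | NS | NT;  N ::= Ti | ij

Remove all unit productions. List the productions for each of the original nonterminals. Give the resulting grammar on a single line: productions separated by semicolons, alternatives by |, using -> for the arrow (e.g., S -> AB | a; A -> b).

S -> i | Ti | iT | ij; N -> Ti | ij; T -> j | NS | NT

Unit productions: S->N.
Unit pairs (A ⇒* B via units): (S,N).
S: inherits non-unit rules of {N, S} → Ti | i | iT | ij.
N: inherits non-unit rules of {N} → Ti | ij.
T: inherits non-unit rules of {T} → NS | NT | j.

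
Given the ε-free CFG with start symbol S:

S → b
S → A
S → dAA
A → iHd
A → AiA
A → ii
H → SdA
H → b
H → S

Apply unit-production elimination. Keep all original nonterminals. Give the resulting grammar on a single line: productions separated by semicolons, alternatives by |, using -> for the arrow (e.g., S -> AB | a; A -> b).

Unit productions: H->S, S->A.
Unit pairs (A ⇒* B via units): (H,A), (H,S), (S,A).
S: inherits non-unit rules of {A, S} → AiA | b | dAA | iHd | ii.
A: inherits non-unit rules of {A} → AiA | iHd | ii.
H: inherits non-unit rules of {A, H, S} → AiA | SdA | b | dAA | iHd | ii.

S -> b | ii | AiA | dAA | iHd; A -> ii | AiA | iHd; H -> b | ii | AiA | SdA | dAA | iHd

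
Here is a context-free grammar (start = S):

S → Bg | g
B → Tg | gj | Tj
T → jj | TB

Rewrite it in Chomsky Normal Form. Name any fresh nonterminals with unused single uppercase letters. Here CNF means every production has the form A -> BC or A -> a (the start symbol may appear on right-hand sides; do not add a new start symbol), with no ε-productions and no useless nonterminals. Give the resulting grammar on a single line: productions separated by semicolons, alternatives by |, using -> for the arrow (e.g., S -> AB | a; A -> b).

No ε-productions.
No unit productions to eliminate.
TERM: introduce A -> g, C -> j and substitute in every rule of length ≥2.

S -> g | BA; A -> g; B -> AC | TA | TC; C -> j; T -> CC | TB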